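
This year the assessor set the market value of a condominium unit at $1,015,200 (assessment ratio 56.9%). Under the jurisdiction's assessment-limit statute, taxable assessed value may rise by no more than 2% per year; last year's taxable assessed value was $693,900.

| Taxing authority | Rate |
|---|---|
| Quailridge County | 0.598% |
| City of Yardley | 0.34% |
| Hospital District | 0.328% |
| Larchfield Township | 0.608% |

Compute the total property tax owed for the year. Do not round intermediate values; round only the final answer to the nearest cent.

Uncapped assessed value = $1,015,200 × 0.569 = $577,648.8
Cap limit = $693,900 × 1.02 = $707,778
Taxable assessed value = min($577,648.8, $707,778) = $577,648.8 (cap does not bind)
Quailridge County: $577,648.8 × 0.00598 = $3,454.339824
City of Yardley: $577,648.8 × 0.0034 = $1,964.00592
Hospital District: $577,648.8 × 0.00328 = $1,894.688064
Larchfield Township: $577,648.8 × 0.00608 = $3,512.104704
Total = $10,825.138512

$10,825.14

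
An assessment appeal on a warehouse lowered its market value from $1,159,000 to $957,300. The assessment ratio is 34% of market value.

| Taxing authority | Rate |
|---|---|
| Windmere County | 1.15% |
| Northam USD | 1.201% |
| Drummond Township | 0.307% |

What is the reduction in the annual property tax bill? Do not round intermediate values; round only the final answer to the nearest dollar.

$1,823

Old assessed value = $1,159,000 × 0.34 = $394,060
New assessed value = $957,300 × 0.34 = $325,482
Combined rate = 0.0115 + 0.01201 + 0.00307 = 0.02658
Old tax = $394,060 × 0.02658 = $10,474.1148
New tax = $325,482 × 0.02658 = $8,651.31156
Reduction = $10,474.1148 − $8,651.31156 = $1,822.80324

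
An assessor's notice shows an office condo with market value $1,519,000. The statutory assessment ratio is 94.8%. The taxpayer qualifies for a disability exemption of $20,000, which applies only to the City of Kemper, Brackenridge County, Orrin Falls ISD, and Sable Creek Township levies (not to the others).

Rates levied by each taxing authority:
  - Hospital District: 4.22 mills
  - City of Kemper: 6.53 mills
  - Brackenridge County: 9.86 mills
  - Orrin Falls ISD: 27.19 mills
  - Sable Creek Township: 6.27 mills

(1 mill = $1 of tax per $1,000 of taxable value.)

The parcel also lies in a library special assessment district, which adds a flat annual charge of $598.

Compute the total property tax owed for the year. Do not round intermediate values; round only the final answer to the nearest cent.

$77,462.45

Assessed value = $1,519,000 × 0.948 = $1,440,012
Hospital District: $1,440,012 × 0.00422 = $6,076.85064
City of Kemper: ($1,440,012 − $20,000) × 0.00653 = $1,420,012 × 0.00653 = $9,272.67836
Brackenridge County: ($1,440,012 − $20,000) × 0.00986 = $1,420,012 × 0.00986 = $14,001.31832
Orrin Falls ISD: ($1,440,012 − $20,000) × 0.02719 = $1,420,012 × 0.02719 = $38,610.12628
Sable Creek Township: ($1,440,012 − $20,000) × 0.00627 = $1,420,012 × 0.00627 = $8,903.47524
Levies subtotal = $76,864.44884
Total = $76,864.44884 + $598 = $77,462.44884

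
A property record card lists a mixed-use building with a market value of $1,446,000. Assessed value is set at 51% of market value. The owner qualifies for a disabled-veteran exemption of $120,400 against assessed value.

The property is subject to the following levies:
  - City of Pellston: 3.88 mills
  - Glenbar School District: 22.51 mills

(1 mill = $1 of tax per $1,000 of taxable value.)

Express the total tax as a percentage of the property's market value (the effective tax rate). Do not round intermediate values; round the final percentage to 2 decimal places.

Assessed value = $1,446,000 × 0.51 = $737,460
Taxable value = $737,460 − $120,400 = $617,060
City of Pellston: $617,060 × 0.00388 = $2,394.1928
Glenbar School District: $617,060 × 0.02251 = $13,890.0206
Total tax = $16,284.2134
Effective rate = $16,284.2134 ÷ $1,446,000 = 1.13% of market value

1.13%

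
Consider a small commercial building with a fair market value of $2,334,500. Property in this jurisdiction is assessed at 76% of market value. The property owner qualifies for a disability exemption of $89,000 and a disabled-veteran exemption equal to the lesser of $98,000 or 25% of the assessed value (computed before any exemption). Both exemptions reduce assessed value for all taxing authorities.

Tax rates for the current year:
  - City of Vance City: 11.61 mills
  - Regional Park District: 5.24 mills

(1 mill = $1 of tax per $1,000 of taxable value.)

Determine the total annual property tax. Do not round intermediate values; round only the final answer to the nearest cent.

$26,744.66

Assessed value = $2,334,500 × 0.76 = $1,774,220
Disabled-veteran exemption = min($98,000, 25% × $1,774,220) = min($98,000, $443,555) = $98,000 (dollar cap binds)
Taxable value = $1,774,220 − $89,000 − $98,000 = $1,587,220
City of Vance City: $1,587,220 × 0.01161 = $18,427.6242
Regional Park District: $1,587,220 × 0.00524 = $8,317.0328
Total = $26,744.657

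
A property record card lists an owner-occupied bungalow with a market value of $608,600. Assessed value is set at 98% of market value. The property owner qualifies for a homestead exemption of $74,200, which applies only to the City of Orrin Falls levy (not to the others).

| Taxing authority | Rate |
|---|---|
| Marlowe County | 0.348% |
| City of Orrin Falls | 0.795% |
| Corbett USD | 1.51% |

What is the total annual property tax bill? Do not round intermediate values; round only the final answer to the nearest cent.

$15,233.34

Assessed value = $608,600 × 0.98 = $596,428
Marlowe County: $596,428 × 0.00348 = $2,075.56944
City of Orrin Falls: ($596,428 − $74,200) × 0.00795 = $522,228 × 0.00795 = $4,151.7126
Corbett USD: $596,428 × 0.0151 = $9,006.0628
Total = $15,233.34484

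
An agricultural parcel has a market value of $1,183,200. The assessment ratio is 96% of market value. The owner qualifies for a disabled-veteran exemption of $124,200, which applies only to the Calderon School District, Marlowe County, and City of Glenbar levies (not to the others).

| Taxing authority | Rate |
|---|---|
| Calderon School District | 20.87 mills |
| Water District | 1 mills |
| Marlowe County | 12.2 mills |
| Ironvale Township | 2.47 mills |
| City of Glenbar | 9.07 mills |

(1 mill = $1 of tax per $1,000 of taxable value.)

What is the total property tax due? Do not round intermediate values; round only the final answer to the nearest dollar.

Assessed value = $1,183,200 × 0.96 = $1,135,872
Calderon School District: ($1,135,872 − $124,200) × 0.02087 = $1,011,672 × 0.02087 = $21,113.59464
Water District: $1,135,872 × 0.001 = $1,135.872
Marlowe County: ($1,135,872 − $124,200) × 0.0122 = $1,011,672 × 0.0122 = $12,342.3984
Ironvale Township: $1,135,872 × 0.00247 = $2,805.60384
City of Glenbar: ($1,135,872 − $124,200) × 0.00907 = $1,011,672 × 0.00907 = $9,175.86504
Total = $46,573.33392

$46,573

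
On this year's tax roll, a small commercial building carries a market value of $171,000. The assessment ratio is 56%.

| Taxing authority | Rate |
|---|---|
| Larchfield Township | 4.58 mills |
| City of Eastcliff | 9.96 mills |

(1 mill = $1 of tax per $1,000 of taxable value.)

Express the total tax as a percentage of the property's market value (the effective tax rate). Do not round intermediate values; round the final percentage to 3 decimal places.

0.814%

Assessed value = $171,000 × 0.56 = $95,760
Larchfield Township: $95,760 × 0.00458 = $438.5808
City of Eastcliff: $95,760 × 0.00996 = $953.7696
Total tax = $1,392.3504
Effective rate = $1,392.3504 ÷ $171,000 = 0.814% of market value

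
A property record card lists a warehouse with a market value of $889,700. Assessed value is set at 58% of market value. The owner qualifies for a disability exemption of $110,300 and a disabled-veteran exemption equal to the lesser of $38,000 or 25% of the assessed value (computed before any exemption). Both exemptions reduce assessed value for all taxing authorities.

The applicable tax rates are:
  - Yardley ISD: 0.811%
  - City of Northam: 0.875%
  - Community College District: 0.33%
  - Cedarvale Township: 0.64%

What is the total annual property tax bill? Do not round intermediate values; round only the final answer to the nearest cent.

Assessed value = $889,700 × 0.58 = $516,026
Disabled-veteran exemption = min($38,000, 25% × $516,026) = min($38,000, $129,006.5) = $38,000 (dollar cap binds)
Taxable value = $516,026 − $110,300 − $38,000 = $367,726
Yardley ISD: $367,726 × 0.00811 = $2,982.25786
City of Northam: $367,726 × 0.00875 = $3,217.6025
Community College District: $367,726 × 0.0033 = $1,213.4958
Cedarvale Township: $367,726 × 0.0064 = $2,353.4464
Total = $9,766.80256

$9,766.80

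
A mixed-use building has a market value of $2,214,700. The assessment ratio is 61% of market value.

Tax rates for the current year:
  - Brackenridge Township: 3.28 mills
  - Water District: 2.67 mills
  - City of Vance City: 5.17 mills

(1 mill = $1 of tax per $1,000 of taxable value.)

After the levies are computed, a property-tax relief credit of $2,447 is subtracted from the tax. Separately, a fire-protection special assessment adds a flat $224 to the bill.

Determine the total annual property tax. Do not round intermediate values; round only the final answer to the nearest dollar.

$12,800

Assessed value = $2,214,700 × 0.61 = $1,350,967
Brackenridge Township: $1,350,967 × 0.00328 = $4,431.17176
Water District: $1,350,967 × 0.00267 = $3,607.08189
City of Vance City: $1,350,967 × 0.00517 = $6,984.49939
Levies subtotal = $15,022.75304
After credit = $15,022.75304 − $2,447 = $12,575.75304
Total = $12,575.75304 + $224 = $12,799.75304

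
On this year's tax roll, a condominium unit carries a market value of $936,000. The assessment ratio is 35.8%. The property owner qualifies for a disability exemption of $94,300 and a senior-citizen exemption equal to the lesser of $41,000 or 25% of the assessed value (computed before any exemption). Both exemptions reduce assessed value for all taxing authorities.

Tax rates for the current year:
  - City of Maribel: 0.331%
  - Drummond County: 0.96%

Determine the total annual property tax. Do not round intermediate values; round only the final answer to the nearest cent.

Assessed value = $936,000 × 0.358 = $335,088
Senior-citizen exemption = min($41,000, 25% × $335,088) = min($41,000, $83,772) = $41,000 (dollar cap binds)
Taxable value = $335,088 − $94,300 − $41,000 = $199,788
City of Maribel: $199,788 × 0.00331 = $661.29828
Drummond County: $199,788 × 0.0096 = $1,917.9648
Total = $2,579.26308

$2,579.26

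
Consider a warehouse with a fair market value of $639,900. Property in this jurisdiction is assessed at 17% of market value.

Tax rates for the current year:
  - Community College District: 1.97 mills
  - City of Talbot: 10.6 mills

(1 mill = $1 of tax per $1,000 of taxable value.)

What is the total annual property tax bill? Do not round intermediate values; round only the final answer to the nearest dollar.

$1,367

Assessed value = $639,900 × 0.17 = $108,783
Community College District: $108,783 × 0.00197 = $214.30251
City of Talbot: $108,783 × 0.0106 = $1,153.0998
Total = $214.30251 + $1,153.0998 = $1,367.40231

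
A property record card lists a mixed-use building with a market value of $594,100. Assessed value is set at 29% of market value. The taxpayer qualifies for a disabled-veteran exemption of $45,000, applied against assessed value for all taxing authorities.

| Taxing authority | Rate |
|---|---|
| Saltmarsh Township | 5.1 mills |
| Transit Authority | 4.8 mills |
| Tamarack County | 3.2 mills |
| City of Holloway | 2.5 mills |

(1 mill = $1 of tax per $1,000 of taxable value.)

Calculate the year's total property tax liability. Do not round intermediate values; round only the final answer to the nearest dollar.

Assessed value = $594,100 × 0.29 = $172,289
Taxable value = $172,289 − $45,000 = $127,289
Saltmarsh Township: $127,289 × 0.0051 = $649.1739
Transit Authority: $127,289 × 0.0048 = $610.9872
Tamarack County: $127,289 × 0.0032 = $407.3248
City of Holloway: $127,289 × 0.0025 = $318.2225
Total = $649.1739 + $610.9872 + $407.3248 + $318.2225 = $1,985.7084

$1,986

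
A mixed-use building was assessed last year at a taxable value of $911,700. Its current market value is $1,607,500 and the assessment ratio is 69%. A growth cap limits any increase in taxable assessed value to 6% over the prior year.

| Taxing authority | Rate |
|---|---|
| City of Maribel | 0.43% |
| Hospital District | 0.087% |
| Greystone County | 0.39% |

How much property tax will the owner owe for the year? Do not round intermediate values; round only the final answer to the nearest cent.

Uncapped assessed value = $1,607,500 × 0.69 = $1,109,175
Cap limit = $911,700 × 1.06 = $966,402
Taxable assessed value = min($1,109,175, $966,402) = $966,402 (cap binds)
City of Maribel: $966,402 × 0.0043 = $4,155.5286
Hospital District: $966,402 × 0.00087 = $840.76974
Greystone County: $966,402 × 0.0039 = $3,768.9678
Total = $8,765.26614

$8,765.27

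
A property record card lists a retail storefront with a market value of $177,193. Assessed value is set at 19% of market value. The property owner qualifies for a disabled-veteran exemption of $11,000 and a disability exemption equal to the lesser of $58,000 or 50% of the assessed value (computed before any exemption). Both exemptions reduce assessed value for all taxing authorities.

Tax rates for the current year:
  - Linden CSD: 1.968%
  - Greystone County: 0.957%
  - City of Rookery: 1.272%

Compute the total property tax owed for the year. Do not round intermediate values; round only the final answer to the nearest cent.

$244.83

Assessed value = $177,193 × 0.19 = $33,666.67
Disability exemption = min($58,000, 50% × $33,666.67) = min($58,000, $16,833.335) = $16,833.335 (percentage binds)
Taxable value = $33,666.67 − $11,000 − $16,833.335 = $5,833.335
Linden CSD: $5,833.335 × 0.01968 = $114.8000328
Greystone County: $5,833.335 × 0.00957 = $55.82501595
City of Rookery: $5,833.335 × 0.01272 = $74.2000212
Total = $244.82506995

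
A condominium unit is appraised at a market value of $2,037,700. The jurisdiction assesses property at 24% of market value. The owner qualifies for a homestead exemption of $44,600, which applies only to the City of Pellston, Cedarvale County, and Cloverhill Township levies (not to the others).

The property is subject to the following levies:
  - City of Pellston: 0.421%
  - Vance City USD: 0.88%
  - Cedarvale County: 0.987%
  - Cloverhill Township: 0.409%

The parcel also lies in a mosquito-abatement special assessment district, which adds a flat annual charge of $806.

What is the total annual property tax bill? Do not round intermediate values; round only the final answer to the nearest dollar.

$13,185

Assessed value = $2,037,700 × 0.24 = $489,048
City of Pellston: ($489,048 − $44,600) × 0.00421 = $444,448 × 0.00421 = $1,871.12608
Vance City USD: $489,048 × 0.0088 = $4,303.6224
Cedarvale County: ($489,048 − $44,600) × 0.00987 = $444,448 × 0.00987 = $4,386.70176
Cloverhill Township: ($489,048 − $44,600) × 0.00409 = $444,448 × 0.00409 = $1,817.79232
Levies subtotal = $12,379.24256
Total = $12,379.24256 + $806 = $13,185.24256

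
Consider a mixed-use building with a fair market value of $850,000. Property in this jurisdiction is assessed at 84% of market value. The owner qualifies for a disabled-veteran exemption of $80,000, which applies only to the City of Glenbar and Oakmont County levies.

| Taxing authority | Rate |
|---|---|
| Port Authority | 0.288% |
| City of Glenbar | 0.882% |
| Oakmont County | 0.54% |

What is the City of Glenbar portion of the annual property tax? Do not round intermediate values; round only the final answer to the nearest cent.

$5,591.88

Assessed value = $850,000 × 0.84 = $714,000
City of Glenbar taxable value = $714,000 − $80,000 = $634,000
City of Glenbar levy = $634,000 × 0.00882 = $5,591.88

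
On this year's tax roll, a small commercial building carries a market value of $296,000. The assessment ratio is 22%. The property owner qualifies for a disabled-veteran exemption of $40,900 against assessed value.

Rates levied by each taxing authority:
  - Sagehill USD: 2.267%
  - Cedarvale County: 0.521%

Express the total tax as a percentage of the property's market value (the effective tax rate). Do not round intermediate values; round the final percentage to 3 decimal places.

0.228%

Assessed value = $296,000 × 0.22 = $65,120
Taxable value = $65,120 − $40,900 = $24,220
Sagehill USD: $24,220 × 0.02267 = $549.0674
Cedarvale County: $24,220 × 0.00521 = $126.1862
Total tax = $675.2536
Effective rate = $675.2536 ÷ $296,000 = 0.228% of market value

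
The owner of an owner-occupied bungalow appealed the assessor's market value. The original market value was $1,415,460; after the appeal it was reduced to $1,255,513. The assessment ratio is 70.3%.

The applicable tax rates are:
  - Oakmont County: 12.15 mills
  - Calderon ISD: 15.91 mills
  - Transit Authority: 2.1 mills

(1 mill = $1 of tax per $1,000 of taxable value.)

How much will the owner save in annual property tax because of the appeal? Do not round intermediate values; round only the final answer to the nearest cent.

Old assessed value = $1,415,460 × 0.703 = $995,068.38
New assessed value = $1,255,513 × 0.703 = $882,625.639
Combined rate = 0.01215 + 0.01591 + 0.0021 = 0.03016
Old tax = $995,068.38 × 0.03016 = $30,011.2623408
New tax = $882,625.639 × 0.03016 = $26,619.98927224
Reduction = $30,011.2623408 − $26,619.98927224 = $3,391.27306856

$3,391.27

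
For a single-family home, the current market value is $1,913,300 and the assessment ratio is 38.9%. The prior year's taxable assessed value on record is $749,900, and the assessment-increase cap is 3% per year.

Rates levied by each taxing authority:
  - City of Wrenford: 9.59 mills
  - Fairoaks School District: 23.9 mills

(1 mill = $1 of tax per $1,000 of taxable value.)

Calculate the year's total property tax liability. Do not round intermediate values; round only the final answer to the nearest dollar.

Uncapped assessed value = $1,913,300 × 0.389 = $744,273.7
Cap limit = $749,900 × 1.03 = $772,397
Taxable assessed value = min($744,273.7, $772,397) = $744,273.7 (cap does not bind)
City of Wrenford: $744,273.7 × 0.00959 = $7,137.584783
Fairoaks School District: $744,273.7 × 0.0239 = $17,788.14143
Total = $24,925.726213

$24,926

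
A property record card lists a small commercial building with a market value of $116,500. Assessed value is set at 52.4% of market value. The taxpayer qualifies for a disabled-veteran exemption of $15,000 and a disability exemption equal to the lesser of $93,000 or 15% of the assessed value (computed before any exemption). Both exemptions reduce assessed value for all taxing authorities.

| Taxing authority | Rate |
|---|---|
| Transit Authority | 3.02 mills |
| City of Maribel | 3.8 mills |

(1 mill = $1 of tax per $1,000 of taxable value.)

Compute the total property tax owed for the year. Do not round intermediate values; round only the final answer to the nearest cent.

$251.58

Assessed value = $116,500 × 0.524 = $61,046
Disability exemption = min($93,000, 15% × $61,046) = min($93,000, $9,156.9) = $9,156.9 (percentage binds)
Taxable value = $61,046 − $15,000 − $9,156.9 = $36,889.1
Transit Authority: $36,889.1 × 0.00302 = $111.405082
City of Maribel: $36,889.1 × 0.0038 = $140.17858
Total = $251.583662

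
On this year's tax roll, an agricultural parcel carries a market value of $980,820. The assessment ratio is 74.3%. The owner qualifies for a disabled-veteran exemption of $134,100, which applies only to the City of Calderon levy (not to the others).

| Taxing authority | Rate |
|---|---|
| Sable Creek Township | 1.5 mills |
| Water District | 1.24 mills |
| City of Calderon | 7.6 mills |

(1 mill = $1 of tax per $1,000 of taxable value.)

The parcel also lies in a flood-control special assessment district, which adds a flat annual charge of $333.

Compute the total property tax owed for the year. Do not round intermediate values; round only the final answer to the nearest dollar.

Assessed value = $980,820 × 0.743 = $728,749.26
Sable Creek Township: $728,749.26 × 0.0015 = $1,093.12389
Water District: $728,749.26 × 0.00124 = $903.6490824
City of Calderon: ($728,749.26 − $134,100) × 0.0076 = $594,649.26 × 0.0076 = $4,519.334376
Levies subtotal = $6,516.1073484
Total = $6,516.1073484 + $333 = $6,849.1073484

$6,849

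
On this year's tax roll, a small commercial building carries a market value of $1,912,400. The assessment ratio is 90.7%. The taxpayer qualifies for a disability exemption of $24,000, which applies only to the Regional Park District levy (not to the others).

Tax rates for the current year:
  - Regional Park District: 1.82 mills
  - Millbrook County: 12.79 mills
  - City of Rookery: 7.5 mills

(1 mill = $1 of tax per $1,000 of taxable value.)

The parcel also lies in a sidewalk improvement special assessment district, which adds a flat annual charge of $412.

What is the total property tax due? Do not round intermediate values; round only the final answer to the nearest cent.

Assessed value = $1,912,400 × 0.907 = $1,734,546.8
Regional Park District: ($1,734,546.8 − $24,000) × 0.00182 = $1,710,546.8 × 0.00182 = $3,113.195176
Millbrook County: $1,734,546.8 × 0.01279 = $22,184.853572
City of Rookery: $1,734,546.8 × 0.0075 = $13,009.101
Levies subtotal = $38,307.149748
Total = $38,307.149748 + $412 = $38,719.149748

$38,719.15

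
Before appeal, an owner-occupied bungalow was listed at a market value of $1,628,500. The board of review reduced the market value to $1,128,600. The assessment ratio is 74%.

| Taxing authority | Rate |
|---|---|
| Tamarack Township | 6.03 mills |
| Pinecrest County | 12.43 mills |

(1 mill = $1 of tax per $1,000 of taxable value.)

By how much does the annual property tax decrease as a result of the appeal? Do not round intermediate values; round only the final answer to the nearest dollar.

$6,829

Old assessed value = $1,628,500 × 0.74 = $1,205,090
New assessed value = $1,128,600 × 0.74 = $835,164
Combined rate = 0.00603 + 0.01243 = 0.01846
Old tax = $1,205,090 × 0.01846 = $22,245.9614
New tax = $835,164 × 0.01846 = $15,417.12744
Reduction = $22,245.9614 − $15,417.12744 = $6,828.83396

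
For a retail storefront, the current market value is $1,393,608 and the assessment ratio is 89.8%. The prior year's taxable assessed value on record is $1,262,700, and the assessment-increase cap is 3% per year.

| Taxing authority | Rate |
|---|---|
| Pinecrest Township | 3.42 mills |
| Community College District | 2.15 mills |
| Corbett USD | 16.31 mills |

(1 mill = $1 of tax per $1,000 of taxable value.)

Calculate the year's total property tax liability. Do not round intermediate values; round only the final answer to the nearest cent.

$27,381.94

Uncapped assessed value = $1,393,608 × 0.898 = $1,251,459.984
Cap limit = $1,262,700 × 1.03 = $1,300,581
Taxable assessed value = min($1,251,459.984, $1,300,581) = $1,251,459.984 (cap does not bind)
Pinecrest Township: $1,251,459.984 × 0.00342 = $4,279.99314528
Community College District: $1,251,459.984 × 0.00215 = $2,690.6389656
Corbett USD: $1,251,459.984 × 0.01631 = $20,411.31233904
Total = $27,381.94444992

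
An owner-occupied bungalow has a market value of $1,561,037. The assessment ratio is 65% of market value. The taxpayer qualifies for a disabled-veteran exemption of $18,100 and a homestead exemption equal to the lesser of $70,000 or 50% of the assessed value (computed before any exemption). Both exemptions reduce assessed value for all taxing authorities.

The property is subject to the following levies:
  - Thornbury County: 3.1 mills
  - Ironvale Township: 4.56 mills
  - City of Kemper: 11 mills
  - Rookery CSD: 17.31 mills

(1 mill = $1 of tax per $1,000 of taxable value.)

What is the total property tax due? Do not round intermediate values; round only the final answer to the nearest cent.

Assessed value = $1,561,037 × 0.65 = $1,014,674.05
Homestead exemption = min($70,000, 50% × $1,014,674.05) = min($70,000, $507,337.025) = $70,000 (dollar cap binds)
Taxable value = $1,014,674.05 − $18,100 − $70,000 = $926,574.05
Thornbury County: $926,574.05 × 0.0031 = $2,872.379555
Ironvale Township: $926,574.05 × 0.00456 = $4,225.177668
City of Kemper: $926,574.05 × 0.011 = $10,192.31455
Rookery CSD: $926,574.05 × 0.01731 = $16,038.9968055
Total = $33,328.8685785

$33,328.87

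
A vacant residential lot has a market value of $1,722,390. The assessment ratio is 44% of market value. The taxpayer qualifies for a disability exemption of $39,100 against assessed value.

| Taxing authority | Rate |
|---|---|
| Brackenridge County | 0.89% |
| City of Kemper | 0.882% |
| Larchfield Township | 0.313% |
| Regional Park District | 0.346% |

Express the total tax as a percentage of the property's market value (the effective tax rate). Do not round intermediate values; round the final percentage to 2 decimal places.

1.01%

Assessed value = $1,722,390 × 0.44 = $757,851.6
Taxable value = $757,851.6 − $39,100 = $718,751.6
Brackenridge County: $718,751.6 × 0.0089 = $6,396.88924
City of Kemper: $718,751.6 × 0.00882 = $6,339.389112
Larchfield Township: $718,751.6 × 0.00313 = $2,249.692508
Regional Park District: $718,751.6 × 0.00346 = $2,486.880536
Total tax = $17,472.851396
Effective rate = $17,472.851396 ÷ $1,722,390 = 1.01% of market value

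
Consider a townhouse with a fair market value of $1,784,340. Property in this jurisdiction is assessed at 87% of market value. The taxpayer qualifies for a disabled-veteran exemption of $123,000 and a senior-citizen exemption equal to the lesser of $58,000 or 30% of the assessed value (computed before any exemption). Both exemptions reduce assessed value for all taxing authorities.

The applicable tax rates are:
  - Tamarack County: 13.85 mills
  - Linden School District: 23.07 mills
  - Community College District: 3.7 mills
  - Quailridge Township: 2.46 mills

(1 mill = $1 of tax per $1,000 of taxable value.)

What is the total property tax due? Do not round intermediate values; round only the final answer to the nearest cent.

Assessed value = $1,784,340 × 0.87 = $1,552,375.8
Senior-citizen exemption = min($58,000, 30% × $1,552,375.8) = min($58,000, $465,712.74) = $58,000 (dollar cap binds)
Taxable value = $1,552,375.8 − $123,000 − $58,000 = $1,371,375.8
Tamarack County: $1,371,375.8 × 0.01385 = $18,993.55483
Linden School District: $1,371,375.8 × 0.02307 = $31,637.639706
Community College District: $1,371,375.8 × 0.0037 = $5,074.09046
Quailridge Township: $1,371,375.8 × 0.00246 = $3,373.584468
Total = $59,078.869464

$59,078.87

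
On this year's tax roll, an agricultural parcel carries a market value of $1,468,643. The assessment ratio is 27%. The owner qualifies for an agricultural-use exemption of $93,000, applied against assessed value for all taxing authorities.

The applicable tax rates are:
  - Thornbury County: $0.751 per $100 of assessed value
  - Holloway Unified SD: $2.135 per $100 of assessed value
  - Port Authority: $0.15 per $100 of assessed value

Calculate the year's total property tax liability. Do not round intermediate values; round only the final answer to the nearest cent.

Assessed value = $1,468,643 × 0.27 = $396,533.61
Taxable value = $396,533.61 − $93,000 = $303,533.61
Thornbury County: $303,533.61 × 0.00751 = $2,279.5374111
Holloway Unified SD: $303,533.61 × 0.02135 = $6,480.4425735
Port Authority: $303,533.61 × 0.0015 = $455.300415
Total = $2,279.5374111 + $6,480.4425735 + $455.300415 = $9,215.2803996

$9,215.28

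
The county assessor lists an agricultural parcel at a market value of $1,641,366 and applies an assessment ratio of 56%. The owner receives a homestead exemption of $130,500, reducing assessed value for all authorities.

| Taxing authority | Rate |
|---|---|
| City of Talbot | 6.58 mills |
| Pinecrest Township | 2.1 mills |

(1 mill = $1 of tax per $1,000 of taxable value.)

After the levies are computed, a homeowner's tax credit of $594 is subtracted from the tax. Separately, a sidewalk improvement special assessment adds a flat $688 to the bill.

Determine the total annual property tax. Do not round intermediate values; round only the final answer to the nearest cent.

$6,939.61

Assessed value = $1,641,366 × 0.56 = $919,164.96
Taxable value = $919,164.96 − $130,500 = $788,664.96
City of Talbot: $788,664.96 × 0.00658 = $5,189.4154368
Pinecrest Township: $788,664.96 × 0.0021 = $1,656.196416
Levies subtotal = $6,845.6118528
After credit = $6,845.6118528 − $594 = $6,251.6118528
Total = $6,251.6118528 + $688 = $6,939.6118528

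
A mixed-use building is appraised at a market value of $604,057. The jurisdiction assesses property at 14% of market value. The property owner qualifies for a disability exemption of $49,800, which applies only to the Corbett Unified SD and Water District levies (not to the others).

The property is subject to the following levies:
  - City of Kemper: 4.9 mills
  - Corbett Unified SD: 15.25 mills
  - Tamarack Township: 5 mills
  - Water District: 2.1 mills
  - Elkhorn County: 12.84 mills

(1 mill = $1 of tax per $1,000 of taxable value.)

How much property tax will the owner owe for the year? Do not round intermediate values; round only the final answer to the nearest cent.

Assessed value = $604,057 × 0.14 = $84,567.98
City of Kemper: $84,567.98 × 0.0049 = $414.383102
Corbett Unified SD: ($84,567.98 − $49,800) × 0.01525 = $34,767.98 × 0.01525 = $530.211695
Tamarack Township: $84,567.98 × 0.005 = $422.8399
Water District: ($84,567.98 − $49,800) × 0.0021 = $34,767.98 × 0.0021 = $73.012758
Elkhorn County: $84,567.98 × 0.01284 = $1,085.8528632
Total = $2,526.3003182

$2,526.30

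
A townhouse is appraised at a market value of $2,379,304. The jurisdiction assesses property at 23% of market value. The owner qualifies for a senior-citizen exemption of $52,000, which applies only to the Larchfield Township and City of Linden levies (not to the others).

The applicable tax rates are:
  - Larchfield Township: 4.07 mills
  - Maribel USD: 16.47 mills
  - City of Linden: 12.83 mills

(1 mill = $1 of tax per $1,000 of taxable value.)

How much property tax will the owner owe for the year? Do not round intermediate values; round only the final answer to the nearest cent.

$17,382.60

Assessed value = $2,379,304 × 0.23 = $547,239.92
Larchfield Township: ($547,239.92 − $52,000) × 0.00407 = $495,239.92 × 0.00407 = $2,015.6264744
Maribel USD: $547,239.92 × 0.01647 = $9,013.0414824
City of Linden: ($547,239.92 − $52,000) × 0.01283 = $495,239.92 × 0.01283 = $6,353.9281736
Total = $17,382.5961304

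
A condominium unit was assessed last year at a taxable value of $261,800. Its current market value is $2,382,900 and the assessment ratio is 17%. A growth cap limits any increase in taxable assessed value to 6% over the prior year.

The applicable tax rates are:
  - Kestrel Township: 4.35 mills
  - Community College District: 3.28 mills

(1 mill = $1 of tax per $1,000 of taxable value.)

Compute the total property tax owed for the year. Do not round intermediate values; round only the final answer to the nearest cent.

Uncapped assessed value = $2,382,900 × 0.17 = $405,093
Cap limit = $261,800 × 1.06 = $277,508
Taxable assessed value = min($405,093, $277,508) = $277,508 (cap binds)
Kestrel Township: $277,508 × 0.00435 = $1,207.1598
Community College District: $277,508 × 0.00328 = $910.22624
Total = $2,117.38604

$2,117.39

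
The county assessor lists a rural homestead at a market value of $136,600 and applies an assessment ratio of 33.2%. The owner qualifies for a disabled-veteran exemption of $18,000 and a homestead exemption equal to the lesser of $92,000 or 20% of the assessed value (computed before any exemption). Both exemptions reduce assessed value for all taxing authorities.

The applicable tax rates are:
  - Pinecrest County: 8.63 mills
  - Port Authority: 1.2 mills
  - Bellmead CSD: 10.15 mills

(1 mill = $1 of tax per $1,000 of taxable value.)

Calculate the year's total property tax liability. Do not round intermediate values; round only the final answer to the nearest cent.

$365.25

Assessed value = $136,600 × 0.332 = $45,351.2
Homestead exemption = min($92,000, 20% × $45,351.2) = min($92,000, $9,070.24) = $9,070.24 (percentage binds)
Taxable value = $45,351.2 − $18,000 − $9,070.24 = $18,280.96
Pinecrest County: $18,280.96 × 0.00863 = $157.7646848
Port Authority: $18,280.96 × 0.0012 = $21.937152
Bellmead CSD: $18,280.96 × 0.01015 = $185.551744
Total = $365.2535808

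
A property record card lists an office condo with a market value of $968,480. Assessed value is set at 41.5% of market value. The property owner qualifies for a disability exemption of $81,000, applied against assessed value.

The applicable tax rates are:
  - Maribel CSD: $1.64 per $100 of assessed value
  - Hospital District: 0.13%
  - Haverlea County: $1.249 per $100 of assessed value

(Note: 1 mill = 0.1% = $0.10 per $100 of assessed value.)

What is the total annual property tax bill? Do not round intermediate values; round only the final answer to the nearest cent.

$9,688.55

Assessed value = $968,480 × 0.415 = $401,919.2
Taxable value = $401,919.2 − $81,000 = $320,919.2
Maribel CSD: $320,919.2 × 0.0164 = $5,263.07488
Hospital District: $320,919.2 × 0.0013 = $417.19496
Haverlea County: $320,919.2 × 0.01249 = $4,008.280808
Total = $9,688.550648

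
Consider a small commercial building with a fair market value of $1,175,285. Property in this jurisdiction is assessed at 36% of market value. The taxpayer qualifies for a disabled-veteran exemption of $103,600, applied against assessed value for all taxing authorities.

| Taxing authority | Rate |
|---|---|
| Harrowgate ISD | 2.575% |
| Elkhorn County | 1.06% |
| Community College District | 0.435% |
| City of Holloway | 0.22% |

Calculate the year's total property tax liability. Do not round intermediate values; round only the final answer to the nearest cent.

Assessed value = $1,175,285 × 0.36 = $423,102.6
Taxable value = $423,102.6 − $103,600 = $319,502.6
Harrowgate ISD: $319,502.6 × 0.02575 = $8,227.19195
Elkhorn County: $319,502.6 × 0.0106 = $3,386.72756
Community College District: $319,502.6 × 0.00435 = $1,389.83631
City of Holloway: $319,502.6 × 0.0022 = $702.90572
Total = $8,227.19195 + $3,386.72756 + $1,389.83631 + $702.90572 = $13,706.66154

$13,706.66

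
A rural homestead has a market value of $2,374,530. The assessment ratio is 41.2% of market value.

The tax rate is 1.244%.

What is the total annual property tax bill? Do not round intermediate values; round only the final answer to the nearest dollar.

$12,170

Assessed value = $2,374,530 × 0.412 = $978,306.36
Tax = $978,306.36 × 0.01244 = $12,170.1311184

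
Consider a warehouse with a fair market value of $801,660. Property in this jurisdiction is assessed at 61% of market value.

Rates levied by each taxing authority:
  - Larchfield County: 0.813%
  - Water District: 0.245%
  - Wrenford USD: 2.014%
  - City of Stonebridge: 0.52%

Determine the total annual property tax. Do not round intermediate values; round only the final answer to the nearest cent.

Assessed value = $801,660 × 0.61 = $489,012.6
Larchfield County: $489,012.6 × 0.00813 = $3,975.672438
Water District: $489,012.6 × 0.00245 = $1,198.08087
Wrenford USD: $489,012.6 × 0.02014 = $9,848.713764
City of Stonebridge: $489,012.6 × 0.0052 = $2,542.86552
Total = $3,975.672438 + $1,198.08087 + $9,848.713764 + $2,542.86552 = $17,565.332592

$17,565.33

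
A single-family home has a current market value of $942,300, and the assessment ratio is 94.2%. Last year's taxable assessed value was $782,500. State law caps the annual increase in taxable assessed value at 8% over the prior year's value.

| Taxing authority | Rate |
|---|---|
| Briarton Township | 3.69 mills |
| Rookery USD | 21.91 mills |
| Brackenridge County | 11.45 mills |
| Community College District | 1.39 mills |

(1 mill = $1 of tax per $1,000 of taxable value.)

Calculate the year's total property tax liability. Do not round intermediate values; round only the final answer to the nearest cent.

Uncapped assessed value = $942,300 × 0.942 = $887,646.6
Cap limit = $782,500 × 1.08 = $845,100
Taxable assessed value = min($887,646.6, $845,100) = $845,100 (cap binds)
Briarton Township: $845,100 × 0.00369 = $3,118.419
Rookery USD: $845,100 × 0.02191 = $18,516.141
Brackenridge County: $845,100 × 0.01145 = $9,676.395
Community College District: $845,100 × 0.00139 = $1,174.689
Total = $32,485.644

$32,485.64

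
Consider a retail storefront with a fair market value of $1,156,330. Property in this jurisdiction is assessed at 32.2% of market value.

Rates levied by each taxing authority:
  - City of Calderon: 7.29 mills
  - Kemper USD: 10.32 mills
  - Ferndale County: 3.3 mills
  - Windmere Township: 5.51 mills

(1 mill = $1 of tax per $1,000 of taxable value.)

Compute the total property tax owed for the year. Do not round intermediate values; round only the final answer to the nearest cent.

$9,837.18

Assessed value = $1,156,330 × 0.322 = $372,338.26
City of Calderon: $372,338.26 × 0.00729 = $2,714.3459154
Kemper USD: $372,338.26 × 0.01032 = $3,842.5308432
Ferndale County: $372,338.26 × 0.0033 = $1,228.716258
Windmere Township: $372,338.26 × 0.00551 = $2,051.5838126
Total = $2,714.3459154 + $3,842.5308432 + $1,228.716258 + $2,051.5838126 = $9,837.1768292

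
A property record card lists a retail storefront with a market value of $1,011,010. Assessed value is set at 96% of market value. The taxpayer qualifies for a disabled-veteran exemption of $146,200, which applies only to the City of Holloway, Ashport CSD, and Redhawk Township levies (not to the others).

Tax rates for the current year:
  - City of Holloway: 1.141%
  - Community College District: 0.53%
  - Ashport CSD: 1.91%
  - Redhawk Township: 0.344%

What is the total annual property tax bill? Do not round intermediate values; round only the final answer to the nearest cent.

$33,131.37

Assessed value = $1,011,010 × 0.96 = $970,569.6
City of Holloway: ($970,569.6 − $146,200) × 0.01141 = $824,369.6 × 0.01141 = $9,406.057136
Community College District: $970,569.6 × 0.0053 = $5,144.01888
Ashport CSD: ($970,569.6 − $146,200) × 0.0191 = $824,369.6 × 0.0191 = $15,745.45936
Redhawk Township: ($970,569.6 − $146,200) × 0.00344 = $824,369.6 × 0.00344 = $2,835.831424
Total = $33,131.3668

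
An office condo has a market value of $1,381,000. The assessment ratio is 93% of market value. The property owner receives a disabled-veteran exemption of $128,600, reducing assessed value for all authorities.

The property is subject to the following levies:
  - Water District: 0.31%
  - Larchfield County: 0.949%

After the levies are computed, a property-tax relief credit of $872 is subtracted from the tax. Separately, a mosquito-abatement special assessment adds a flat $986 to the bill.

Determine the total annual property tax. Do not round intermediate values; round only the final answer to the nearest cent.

$14,664.64

Assessed value = $1,381,000 × 0.93 = $1,284,330
Taxable value = $1,284,330 − $128,600 = $1,155,730
Water District: $1,155,730 × 0.0031 = $3,582.763
Larchfield County: $1,155,730 × 0.00949 = $10,967.8777
Levies subtotal = $14,550.6407
After credit = $14,550.6407 − $872 = $13,678.6407
Total = $13,678.6407 + $986 = $14,664.6407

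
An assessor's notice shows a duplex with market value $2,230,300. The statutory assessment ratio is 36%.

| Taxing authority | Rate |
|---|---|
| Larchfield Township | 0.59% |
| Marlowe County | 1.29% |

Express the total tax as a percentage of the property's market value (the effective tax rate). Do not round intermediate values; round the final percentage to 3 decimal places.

Assessed value = $2,230,300 × 0.36 = $802,908
Larchfield Township: $802,908 × 0.0059 = $4,737.1572
Marlowe County: $802,908 × 0.0129 = $10,357.5132
Total tax = $15,094.6704
Effective rate = $15,094.6704 ÷ $2,230,300 = 0.677% of market value

0.677%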